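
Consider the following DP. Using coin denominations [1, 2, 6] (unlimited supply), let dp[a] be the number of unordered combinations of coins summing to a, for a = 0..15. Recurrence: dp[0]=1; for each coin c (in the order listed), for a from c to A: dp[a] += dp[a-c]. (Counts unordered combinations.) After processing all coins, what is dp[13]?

12

after  coin     0     1     2     3     4     5     6     7     8     9    10    11    12    13    14    15
          1     1     1     1     1     1     1     1     1     1     1     1     1     1     1     1     1
          2     1     1     2     2     3     3     4     4     5     5     6     6     7     7     8     8
          6     1     1     2     2     3     3     5     5     7     7     9     9    12    12    15    15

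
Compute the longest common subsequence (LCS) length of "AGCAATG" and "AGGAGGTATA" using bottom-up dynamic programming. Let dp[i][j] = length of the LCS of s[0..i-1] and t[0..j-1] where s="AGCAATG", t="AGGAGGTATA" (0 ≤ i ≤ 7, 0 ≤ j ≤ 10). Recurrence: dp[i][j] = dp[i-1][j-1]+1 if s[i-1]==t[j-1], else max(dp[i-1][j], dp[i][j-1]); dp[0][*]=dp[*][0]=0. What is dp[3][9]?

2

   ''  A  G  G  A  G  G  T  A  T  A
''  0  0  0  0  0  0  0  0  0  0  0
 A  0  1  1  1  1  1  1  1  1  1  1
 G  0  1  2  2  2  2  2  2  2  2  2
 C  0  1  2  2  2  2  2  2  2  2  2
 A  0  1  2  2  3  3  3  3  3  3  3
 A  0  1  2  2  3  3  3  3  4  4  4
 T  0  1  2  2  3  3  3  4  4  5  5
 G  0  1  2  3  3  4  4  4  4  5  5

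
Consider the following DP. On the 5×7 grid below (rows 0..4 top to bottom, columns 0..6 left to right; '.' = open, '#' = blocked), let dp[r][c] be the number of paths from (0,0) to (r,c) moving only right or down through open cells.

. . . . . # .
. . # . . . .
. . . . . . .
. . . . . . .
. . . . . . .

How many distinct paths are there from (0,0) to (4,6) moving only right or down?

r\c   0   1   2   3   4   5   6
  0   1   1   1   1   1   0   0
  1   1   2   0   1   2   2   2
  2   1   3   3   4   6   8  10
  3   1   4   7  11  17  25  35
  4   1   5  12  23  40  65 100

100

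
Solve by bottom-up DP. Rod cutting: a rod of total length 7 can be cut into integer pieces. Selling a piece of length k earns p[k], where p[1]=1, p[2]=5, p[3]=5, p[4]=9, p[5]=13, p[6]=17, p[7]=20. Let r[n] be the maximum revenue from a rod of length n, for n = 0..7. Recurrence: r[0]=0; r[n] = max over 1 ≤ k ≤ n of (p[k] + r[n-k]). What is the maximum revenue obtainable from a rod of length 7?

   n    0    1    2    3    4    5    6    7
r[n]    0    1    5    6   10   13   17   20

20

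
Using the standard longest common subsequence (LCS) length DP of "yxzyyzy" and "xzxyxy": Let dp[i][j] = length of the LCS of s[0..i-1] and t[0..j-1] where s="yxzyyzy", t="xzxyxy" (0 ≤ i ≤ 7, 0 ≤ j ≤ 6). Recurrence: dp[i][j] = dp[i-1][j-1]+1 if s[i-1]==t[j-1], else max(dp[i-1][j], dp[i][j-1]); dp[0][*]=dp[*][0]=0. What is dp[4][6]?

3

   ''  x  z  x  y  x  y
''  0  0  0  0  0  0  0
 y  0  0  0  0  1  1  1
 x  0  1  1  1  1  2  2
 z  0  1  2  2  2  2  2
 y  0  1  2  2  3  3  3
 y  0  1  2  2  3  3  4
 z  0  1  2  2  3  3  4
 y  0  1  2  2  3  3  4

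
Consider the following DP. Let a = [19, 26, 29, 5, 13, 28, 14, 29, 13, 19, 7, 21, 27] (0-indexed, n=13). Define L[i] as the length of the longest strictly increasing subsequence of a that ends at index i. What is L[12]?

   i    0    1    2    3    4    5    6    7    8    9   10   11   12
a[i]   19   26   29    5   13   28   14   29   13   19    7   21   27
L[i]    1    2    3    1    2    3    3    4    2    4    2    5    6

6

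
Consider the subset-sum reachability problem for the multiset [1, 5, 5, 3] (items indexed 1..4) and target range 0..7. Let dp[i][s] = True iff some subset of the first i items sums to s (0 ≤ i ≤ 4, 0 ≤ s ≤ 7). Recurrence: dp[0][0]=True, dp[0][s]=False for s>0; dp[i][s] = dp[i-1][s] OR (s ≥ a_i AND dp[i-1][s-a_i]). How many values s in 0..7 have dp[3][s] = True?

i\s   0   1   2   3   4   5   6   7
  0   T   F   F   F   F   F   F   F
  1   T   T   F   F   F   F   F   F
  2   T   T   F   F   F   T   T   F
  3   T   T   F   F   F   T   T   F
  4   T   T   F   T   T   T   T   F

4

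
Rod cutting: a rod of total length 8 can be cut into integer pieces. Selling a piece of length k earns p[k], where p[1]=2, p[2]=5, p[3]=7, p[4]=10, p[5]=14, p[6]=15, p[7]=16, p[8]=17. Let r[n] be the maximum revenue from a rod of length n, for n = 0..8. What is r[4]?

   n    0    1    2    3    4    5    6    7    8
r[n]    0    2    5    7   10   14   16   19   21

10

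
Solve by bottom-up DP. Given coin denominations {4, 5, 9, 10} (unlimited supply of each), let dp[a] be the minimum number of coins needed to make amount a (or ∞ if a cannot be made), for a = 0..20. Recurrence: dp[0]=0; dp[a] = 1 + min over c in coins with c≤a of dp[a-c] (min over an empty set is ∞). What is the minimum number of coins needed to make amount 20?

 a  0  1  2  3  4  5  6  7  8  9 10 11 12 13 14 15 16 17 18 19 20
dp  0  -  -  -  1  1  -  -  2  1  1  -  3  2  2  2  4  3  2  2  2
(- denotes ∞ / unreachable)

2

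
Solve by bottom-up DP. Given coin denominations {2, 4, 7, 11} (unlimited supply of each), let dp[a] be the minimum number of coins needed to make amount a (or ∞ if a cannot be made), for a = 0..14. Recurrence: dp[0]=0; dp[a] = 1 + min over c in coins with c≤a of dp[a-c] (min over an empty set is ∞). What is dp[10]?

3

 a  0  1  2  3  4  5  6  7  8  9 10 11 12 13 14
dp  0  -  1  -  1  -  2  1  2  2  3  1  3  2  2
(- denotes ∞ / unreachable)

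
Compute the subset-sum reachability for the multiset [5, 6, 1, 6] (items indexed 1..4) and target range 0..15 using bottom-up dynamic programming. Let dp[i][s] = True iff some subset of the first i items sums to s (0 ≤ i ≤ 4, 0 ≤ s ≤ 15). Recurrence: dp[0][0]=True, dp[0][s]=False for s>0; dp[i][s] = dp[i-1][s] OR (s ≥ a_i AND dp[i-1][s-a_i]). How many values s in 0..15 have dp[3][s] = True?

7

i\s   0   1   2   3   4   5   6   7   8   9  10  11  12  13  14  15
  0   T   F   F   F   F   F   F   F   F   F   F   F   F   F   F   F
  1   T   F   F   F   F   T   F   F   F   F   F   F   F   F   F   F
  2   T   F   F   F   F   T   T   F   F   F   F   T   F   F   F   F
  3   T   T   F   F   F   T   T   T   F   F   F   T   T   F   F   F
  4   T   T   F   F   F   T   T   T   F   F   F   T   T   T   F   F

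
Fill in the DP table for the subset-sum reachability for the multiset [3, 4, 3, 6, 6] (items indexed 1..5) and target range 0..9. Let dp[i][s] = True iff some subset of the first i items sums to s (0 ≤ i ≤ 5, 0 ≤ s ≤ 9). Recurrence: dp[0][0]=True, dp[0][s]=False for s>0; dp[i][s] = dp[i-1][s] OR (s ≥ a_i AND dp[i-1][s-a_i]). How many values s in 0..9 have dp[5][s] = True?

6

i\s   0   1   2   3   4   5   6   7   8   9
  0   T   F   F   F   F   F   F   F   F   F
  1   T   F   F   T   F   F   F   F   F   F
  2   T   F   F   T   T   F   F   T   F   F
  3   T   F   F   T   T   F   T   T   F   F
  4   T   F   F   T   T   F   T   T   F   T
  5   T   F   F   T   T   F   T   T   F   T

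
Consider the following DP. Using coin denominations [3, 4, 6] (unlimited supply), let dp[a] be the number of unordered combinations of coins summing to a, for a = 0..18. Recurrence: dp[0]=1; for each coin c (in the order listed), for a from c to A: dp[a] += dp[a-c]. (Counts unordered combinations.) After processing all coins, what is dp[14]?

after  coin     0     1     2     3     4     5     6     7     8     9    10    11    12    13    14    15    16    17    18
          3     1     0     0     1     0     0     1     0     0     1     0     0     1     0     0     1     0     0     1
          4     1     0     0     1     1     0     1     1     1     1     1     1     2     1     1     2     2     1     2
          6     1     0     0     1     1     0     2     1     1     2     2     1     4     2     2     4     4     2     6

2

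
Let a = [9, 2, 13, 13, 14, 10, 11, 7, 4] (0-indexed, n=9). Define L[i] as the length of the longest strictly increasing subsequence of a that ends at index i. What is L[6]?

3

   i    0    1    2    3    4    5    6    7    8
a[i]    9    2   13   13   14   10   11    7    4
L[i]    1    1    2    2    3    2    3    2    2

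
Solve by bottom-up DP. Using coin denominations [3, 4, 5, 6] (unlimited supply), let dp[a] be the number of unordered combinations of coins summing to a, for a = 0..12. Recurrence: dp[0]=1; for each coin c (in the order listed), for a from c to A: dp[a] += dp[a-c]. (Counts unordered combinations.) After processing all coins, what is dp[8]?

2

after  coin     0     1     2     3     4     5     6     7     8     9    10    11    12
          3     1     0     0     1     0     0     1     0     0     1     0     0     1
          4     1     0     0     1     1     0     1     1     1     1     1     1     2
          5     1     0     0     1     1     1     1     1     2     2     2     2     3
          6     1     0     0     1     1     1     2     1     2     3     3     3     5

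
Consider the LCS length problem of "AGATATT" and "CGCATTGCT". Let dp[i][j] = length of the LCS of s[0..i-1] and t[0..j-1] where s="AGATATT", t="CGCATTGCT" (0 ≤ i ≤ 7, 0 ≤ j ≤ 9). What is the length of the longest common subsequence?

   ''  C  G  C  A  T  T  G  C  T
''  0  0  0  0  0  0  0  0  0  0
 A  0  0  0  0  1  1  1  1  1  1
 G  0  0  1  1  1  1  1  2  2  2
 A  0  0  1  1  2  2  2  2  2  2
 T  0  0  1  1  2  3  3  3  3  3
 A  0  0  1  1  2  3  3  3  3  3
 T  0  0  1  1  2  3  4  4  4  4
 T  0  0  1  1  2  3  4  4  4  5

5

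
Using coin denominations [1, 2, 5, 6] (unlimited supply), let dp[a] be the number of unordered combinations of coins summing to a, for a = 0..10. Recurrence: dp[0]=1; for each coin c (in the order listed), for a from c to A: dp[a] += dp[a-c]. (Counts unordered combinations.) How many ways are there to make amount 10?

13

after  coin     0     1     2     3     4     5     6     7     8     9    10
          1     1     1     1     1     1     1     1     1     1     1     1
          2     1     1     2     2     3     3     4     4     5     5     6
          5     1     1     2     2     3     4     5     6     7     8    10
          6     1     1     2     2     3     4     6     7     9    10    13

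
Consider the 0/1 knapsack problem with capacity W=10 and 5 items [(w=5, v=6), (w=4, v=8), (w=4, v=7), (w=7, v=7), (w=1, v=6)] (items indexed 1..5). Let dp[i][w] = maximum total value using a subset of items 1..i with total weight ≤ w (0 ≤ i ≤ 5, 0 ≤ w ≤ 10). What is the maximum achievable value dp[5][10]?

21

i\w   0   1   2   3   4   5   6   7   8   9  10
  0   0   0   0   0   0   0   0   0   0   0   0
  1   0   0   0   0   0   6   6   6   6   6   6
  2   0   0   0   0   8   8   8   8   8  14  14
  3   0   0   0   0   8   8   8   8  15  15  15
  4   0   0   0   0   8   8   8   8  15  15  15
  5   0   6   6   6   8  14  14  14  15  21  21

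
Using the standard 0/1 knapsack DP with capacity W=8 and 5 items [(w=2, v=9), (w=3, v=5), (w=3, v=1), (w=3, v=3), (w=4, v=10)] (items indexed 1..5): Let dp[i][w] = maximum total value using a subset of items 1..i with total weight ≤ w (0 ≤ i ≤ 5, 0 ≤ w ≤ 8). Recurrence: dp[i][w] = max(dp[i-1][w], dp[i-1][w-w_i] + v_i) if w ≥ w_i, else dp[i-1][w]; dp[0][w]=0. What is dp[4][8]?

i\w   0   1   2   3   4   5   6   7   8
  0   0   0   0   0   0   0   0   0   0
  1   0   0   9   9   9   9   9   9   9
  2   0   0   9   9   9  14  14  14  14
  3   0   0   9   9   9  14  14  14  15
  4   0   0   9   9   9  14  14  14  17
  5   0   0   9   9  10  14  19  19  19

17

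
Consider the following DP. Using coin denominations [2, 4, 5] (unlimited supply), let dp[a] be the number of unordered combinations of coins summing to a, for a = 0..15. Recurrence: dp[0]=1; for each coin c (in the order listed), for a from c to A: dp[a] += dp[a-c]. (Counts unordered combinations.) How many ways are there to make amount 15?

4

after  coin     0     1     2     3     4     5     6     7     8     9    10    11    12    13    14    15
          2     1     0     1     0     1     0     1     0     1     0     1     0     1     0     1     0
          4     1     0     1     0     2     0     2     0     3     0     3     0     4     0     4     0
          5     1     0     1     0     2     1     2     1     3     2     4     2     5     3     6     4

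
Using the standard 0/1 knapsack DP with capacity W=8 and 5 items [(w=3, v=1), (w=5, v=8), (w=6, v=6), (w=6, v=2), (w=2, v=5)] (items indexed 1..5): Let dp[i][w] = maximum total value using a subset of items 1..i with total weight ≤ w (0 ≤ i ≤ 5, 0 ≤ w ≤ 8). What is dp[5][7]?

i\w   0   1   2   3   4   5   6   7   8
  0   0   0   0   0   0   0   0   0   0
  1   0   0   0   1   1   1   1   1   1
  2   0   0   0   1   1   8   8   8   9
  3   0   0   0   1   1   8   8   8   9
  4   0   0   0   1   1   8   8   8   9
  5   0   0   5   5   5   8   8  13  13

13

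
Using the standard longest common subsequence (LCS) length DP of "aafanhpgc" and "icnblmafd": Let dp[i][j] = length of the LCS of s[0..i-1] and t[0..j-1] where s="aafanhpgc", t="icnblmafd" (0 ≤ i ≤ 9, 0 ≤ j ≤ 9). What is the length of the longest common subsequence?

   ''  i  c  n  b  l  m  a  f  d
''  0  0  0  0  0  0  0  0  0  0
 a  0  0  0  0  0  0  0  1  1  1
 a  0  0  0  0  0  0  0  1  1  1
 f  0  0  0  0  0  0  0  1  2  2
 a  0  0  0  0  0  0  0  1  2  2
 n  0  0  0  1  1  1  1  1  2  2
 h  0  0  0  1  1  1  1  1  2  2
 p  0  0  0  1  1  1  1  1  2  2
 g  0  0  0  1  1  1  1  1  2  2
 c  0  0  1  1  1  1  1  1  2  2

2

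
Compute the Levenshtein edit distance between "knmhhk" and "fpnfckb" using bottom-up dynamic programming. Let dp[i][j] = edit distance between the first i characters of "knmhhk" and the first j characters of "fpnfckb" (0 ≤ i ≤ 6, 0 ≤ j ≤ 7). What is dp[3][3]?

3

   ''  f  p  n  f  c  k  b
''  0  1  2  3  4  5  6  7
 k  1  1  2  3  4  5  5  6
 n  2  2  2  2  3  4  5  6
 m  3  3  3  3  3  4  5  6
 h  4  4  4  4  4  4  5  6
 h  5  5  5  5  5  5  5  6
 k  6  6  6  6  6  6  5  6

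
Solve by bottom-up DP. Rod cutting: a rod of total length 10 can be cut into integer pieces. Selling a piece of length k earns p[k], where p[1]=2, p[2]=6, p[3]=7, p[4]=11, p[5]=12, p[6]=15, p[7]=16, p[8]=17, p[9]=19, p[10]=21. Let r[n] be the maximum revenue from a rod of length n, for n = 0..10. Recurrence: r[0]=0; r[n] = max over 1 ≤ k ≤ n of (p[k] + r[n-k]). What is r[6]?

   n    0    1    2    3    4    5    6    7    8    9   10
r[n]    0    2    6    8   12   14   18   20   24   26   30

18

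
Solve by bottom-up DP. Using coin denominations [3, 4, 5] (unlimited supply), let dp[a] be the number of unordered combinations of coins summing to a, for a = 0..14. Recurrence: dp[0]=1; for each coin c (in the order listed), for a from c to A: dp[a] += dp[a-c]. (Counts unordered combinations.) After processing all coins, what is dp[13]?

3

after  coin     0     1     2     3     4     5     6     7     8     9    10    11    12    13    14
          3     1     0     0     1     0     0     1     0     0     1     0     0     1     0     0
          4     1     0     0     1     1     0     1     1     1     1     1     1     2     1     1
          5     1     0     0     1     1     1     1     1     2     2     2     2     3     3     3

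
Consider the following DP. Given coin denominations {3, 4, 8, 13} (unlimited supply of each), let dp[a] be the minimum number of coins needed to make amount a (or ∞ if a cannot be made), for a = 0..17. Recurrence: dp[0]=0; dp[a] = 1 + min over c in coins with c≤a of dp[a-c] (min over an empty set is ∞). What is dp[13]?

 a  0  1  2  3  4  5  6  7  8  9 10 11 12 13 14 15 16 17
dp  0  -  -  1  1  -  2  2  1  3  3  2  2  1  3  3  2  2
(- denotes ∞ / unreachable)

1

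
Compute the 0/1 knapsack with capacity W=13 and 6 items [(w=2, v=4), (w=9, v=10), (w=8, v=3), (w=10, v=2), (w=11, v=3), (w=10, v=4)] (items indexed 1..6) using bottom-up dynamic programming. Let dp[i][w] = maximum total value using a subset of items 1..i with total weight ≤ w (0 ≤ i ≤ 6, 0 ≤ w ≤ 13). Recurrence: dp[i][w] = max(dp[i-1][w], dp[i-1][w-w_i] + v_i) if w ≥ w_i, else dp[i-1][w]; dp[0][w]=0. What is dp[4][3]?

4

i\w   0   1   2   3   4   5   6   7   8   9  10  11  12  13
  0   0   0   0   0   0   0   0   0   0   0   0   0   0   0
  1   0   0   4   4   4   4   4   4   4   4   4   4   4   4
  2   0   0   4   4   4   4   4   4   4  10  10  14  14  14
  3   0   0   4   4   4   4   4   4   4  10  10  14  14  14
  4   0   0   4   4   4   4   4   4   4  10  10  14  14  14
  5   0   0   4   4   4   4   4   4   4  10  10  14  14  14
  6   0   0   4   4   4   4   4   4   4  10  10  14  14  14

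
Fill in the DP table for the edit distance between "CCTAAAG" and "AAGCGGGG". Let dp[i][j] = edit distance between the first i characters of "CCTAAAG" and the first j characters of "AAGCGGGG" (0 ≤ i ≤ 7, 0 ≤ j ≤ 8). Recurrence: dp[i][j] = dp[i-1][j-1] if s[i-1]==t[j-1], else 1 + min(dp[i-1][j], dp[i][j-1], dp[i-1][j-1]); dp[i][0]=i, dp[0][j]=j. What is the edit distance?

7

   ''  A  A  G  C  G  G  G  G
''  0  1  2  3  4  5  6  7  8
 C  1  1  2  3  3  4  5  6  7
 C  2  2  2  3  3  4  5  6  7
 T  3  3  3  3  4  4  5  6  7
 A  4  3  3  4  4  5  5  6  7
 A  5  4  3  4  5  5  6  6  7
 A  6  5  4  4  5  6  6  7  7
 G  7  6  5  4  5  5  6  6  7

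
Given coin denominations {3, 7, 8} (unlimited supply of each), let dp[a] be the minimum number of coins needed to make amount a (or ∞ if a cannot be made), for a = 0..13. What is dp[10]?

 a  0  1  2  3  4  5  6  7  8  9 10 11 12 13
dp  0  -  -  1  -  -  2  1  1  3  2  2  4  3
(- denotes ∞ / unreachable)

2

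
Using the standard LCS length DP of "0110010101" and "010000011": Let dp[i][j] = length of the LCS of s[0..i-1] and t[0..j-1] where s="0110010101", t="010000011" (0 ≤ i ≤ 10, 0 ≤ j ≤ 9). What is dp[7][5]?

   ''  0  1  0  0  0  0  0  1  1
''  0  0  0  0  0  0  0  0  0  0
 0  0  1  1  1  1  1  1  1  1  1
 1  0  1  2  2  2  2  2  2  2  2
 1  0  1  2  2  2  2  2  2  3  3
 0  0  1  2  3  3  3  3  3  3  3
 0  0  1  2  3  4  4  4  4  4  4
 1  0  1  2  3  4  4  4  4  5  5
 0  0  1  2  3  4  5  5  5  5  5
 1  0  1  2  3  4  5  5  5  6  6
 0  0  1  2  3  4  5  6  6  6  6
 1  0  1  2  3  4  5  6  6  7  7

5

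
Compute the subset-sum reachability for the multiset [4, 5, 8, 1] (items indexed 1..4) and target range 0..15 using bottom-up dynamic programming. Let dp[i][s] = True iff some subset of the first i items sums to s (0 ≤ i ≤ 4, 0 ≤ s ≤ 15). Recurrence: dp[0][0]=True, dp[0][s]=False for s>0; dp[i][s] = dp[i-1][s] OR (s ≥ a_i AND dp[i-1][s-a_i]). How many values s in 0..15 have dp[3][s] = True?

7

i\s   0   1   2   3   4   5   6   7   8   9  10  11  12  13  14  15
  0   T   F   F   F   F   F   F   F   F   F   F   F   F   F   F   F
  1   T   F   F   F   T   F   F   F   F   F   F   F   F   F   F   F
  2   T   F   F   F   T   T   F   F   F   T   F   F   F   F   F   F
  3   T   F   F   F   T   T   F   F   T   T   F   F   T   T   F   F
  4   T   T   F   F   T   T   T   F   T   T   T   F   T   T   T   F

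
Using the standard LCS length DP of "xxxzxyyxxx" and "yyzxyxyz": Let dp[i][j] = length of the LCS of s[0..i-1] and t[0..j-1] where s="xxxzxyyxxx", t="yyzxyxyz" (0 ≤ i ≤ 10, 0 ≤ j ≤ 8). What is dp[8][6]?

   ''  y  y  z  x  y  x  y  z
''  0  0  0  0  0  0  0  0  0
 x  0  0  0  0  1  1  1  1  1
 x  0  0  0  0  1  1  2  2  2
 x  0  0  0  0  1  1  2  2  2
 z  0  0  0  1  1  1  2  2  3
 x  0  0  0  1  2  2  2  2  3
 y  0  1  1  1  2  3  3  3  3
 y  0  1  2  2  2  3  3  4  4
 x  0  1  2  2  3  3  4  4  4
 x  0  1  2  2  3  3  4  4  4
 x  0  1  2  2  3  3  4  4  4

4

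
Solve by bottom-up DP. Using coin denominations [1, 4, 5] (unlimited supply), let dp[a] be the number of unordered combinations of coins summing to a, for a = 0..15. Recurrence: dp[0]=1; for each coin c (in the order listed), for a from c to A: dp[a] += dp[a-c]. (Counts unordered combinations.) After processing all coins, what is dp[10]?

6

after  coin     0     1     2     3     4     5     6     7     8     9    10    11    12    13    14    15
          1     1     1     1     1     1     1     1     1     1     1     1     1     1     1     1     1
          4     1     1     1     1     2     2     2     2     3     3     3     3     4     4     4     4
          5     1     1     1     1     2     3     3     3     4     5     6     6     7     8     9    10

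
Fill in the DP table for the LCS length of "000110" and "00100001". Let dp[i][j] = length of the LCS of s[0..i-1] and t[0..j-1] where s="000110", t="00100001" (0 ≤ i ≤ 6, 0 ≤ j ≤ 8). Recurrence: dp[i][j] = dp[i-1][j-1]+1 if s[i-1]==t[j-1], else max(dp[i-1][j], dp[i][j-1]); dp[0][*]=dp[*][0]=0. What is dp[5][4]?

   ''  0  0  1  0  0  0  0  1
''  0  0  0  0  0  0  0  0  0
 0  0  1  1  1  1  1  1  1  1
 0  0  1  2  2  2  2  2  2  2
 0  0  1  2  2  3  3  3  3  3
 1  0  1  2  3  3  3  3  3  4
 1  0  1  2  3  3  3  3  3  4
 0  0  1  2  3  4  4  4  4  4

3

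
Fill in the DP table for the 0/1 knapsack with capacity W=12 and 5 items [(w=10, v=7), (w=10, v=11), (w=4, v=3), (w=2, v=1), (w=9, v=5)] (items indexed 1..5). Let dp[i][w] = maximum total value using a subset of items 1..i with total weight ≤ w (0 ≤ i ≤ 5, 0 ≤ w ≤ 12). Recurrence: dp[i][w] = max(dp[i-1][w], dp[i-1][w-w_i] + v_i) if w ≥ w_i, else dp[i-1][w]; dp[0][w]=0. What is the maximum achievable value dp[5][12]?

i\w   0   1   2   3   4   5   6   7   8   9  10  11  12
  0   0   0   0   0   0   0   0   0   0   0   0   0   0
  1   0   0   0   0   0   0   0   0   0   0   7   7   7
  2   0   0   0   0   0   0   0   0   0   0  11  11  11
  3   0   0   0   0   3   3   3   3   3   3  11  11  11
  4   0   0   1   1   3   3   4   4   4   4  11  11  12
  5   0   0   1   1   3   3   4   4   4   5  11  11  12

12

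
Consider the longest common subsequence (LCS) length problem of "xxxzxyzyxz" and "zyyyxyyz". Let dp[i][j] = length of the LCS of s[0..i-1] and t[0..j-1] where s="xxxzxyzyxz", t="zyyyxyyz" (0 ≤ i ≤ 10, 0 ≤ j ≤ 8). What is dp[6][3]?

   ''  z  y  y  y  x  y  y  z
''  0  0  0  0  0  0  0  0  0
 x  0  0  0  0  0  1  1  1  1
 x  0  0  0  0  0  1  1  1  1
 x  0  0  0  0  0  1  1  1  1
 z  0  1  1  1  1  1  1  1  2
 x  0  1  1  1  1  2  2  2  2
 y  0  1  2  2  2  2  3  3  3
 z  0  1  2  2  2  2  3  3  4
 y  0  1  2  3  3  3  3  4  4
 x  0  1  2  3  3  4  4  4  4
 z  0  1  2  3  3  4  4  4  5

2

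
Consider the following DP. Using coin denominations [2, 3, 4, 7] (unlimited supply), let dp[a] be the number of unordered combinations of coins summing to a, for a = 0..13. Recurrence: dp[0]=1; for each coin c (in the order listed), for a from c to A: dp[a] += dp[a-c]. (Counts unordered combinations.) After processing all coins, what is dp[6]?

after  coin     0     1     2     3     4     5     6     7     8     9    10    11    12    13
          2     1     0     1     0     1     0     1     0     1     0     1     0     1     0
          3     1     0     1     1     1     1     2     1     2     2     2     2     3     2
          4     1     0     1     1     2     1     3     2     4     3     5     4     7     5
          7     1     0     1     1     2     1     3     3     4     4     6     6     8     8

3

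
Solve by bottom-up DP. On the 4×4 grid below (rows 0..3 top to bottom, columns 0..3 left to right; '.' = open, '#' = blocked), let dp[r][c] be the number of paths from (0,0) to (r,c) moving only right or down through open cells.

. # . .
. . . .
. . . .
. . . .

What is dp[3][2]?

r\c   0   1   2   3
  0   1   0   0   0
  1   1   1   1   1
  2   1   2   3   4
  3   1   3   6  10

6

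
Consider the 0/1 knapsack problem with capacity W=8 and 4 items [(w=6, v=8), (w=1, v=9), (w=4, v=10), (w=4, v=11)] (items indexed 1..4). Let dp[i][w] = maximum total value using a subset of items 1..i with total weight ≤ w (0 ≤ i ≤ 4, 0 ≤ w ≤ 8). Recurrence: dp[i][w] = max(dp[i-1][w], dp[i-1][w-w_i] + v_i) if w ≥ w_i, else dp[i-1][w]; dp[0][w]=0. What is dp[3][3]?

i\w   0   1   2   3   4   5   6   7   8
  0   0   0   0   0   0   0   0   0   0
  1   0   0   0   0   0   0   8   8   8
  2   0   9   9   9   9   9   9  17  17
  3   0   9   9   9  10  19  19  19  19
  4   0   9   9   9  11  20  20  20  21

9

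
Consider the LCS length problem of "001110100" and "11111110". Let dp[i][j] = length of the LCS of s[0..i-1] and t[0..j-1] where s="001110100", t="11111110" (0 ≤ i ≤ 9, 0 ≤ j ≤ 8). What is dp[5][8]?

3

   ''  1  1  1  1  1  1  1  0
''  0  0  0  0  0  0  0  0  0
 0  0  0  0  0  0  0  0  0  1
 0  0  0  0  0  0  0  0  0  1
 1  0  1  1  1  1  1  1  1  1
 1  0  1  2  2  2  2  2  2  2
 1  0  1  2  3  3  3  3  3  3
 0  0  1  2  3  3  3  3  3  4
 1  0  1  2  3  4  4  4  4  4
 0  0  1  2  3  4  4  4  4  5
 0  0  1  2  3  4  4  4  4  5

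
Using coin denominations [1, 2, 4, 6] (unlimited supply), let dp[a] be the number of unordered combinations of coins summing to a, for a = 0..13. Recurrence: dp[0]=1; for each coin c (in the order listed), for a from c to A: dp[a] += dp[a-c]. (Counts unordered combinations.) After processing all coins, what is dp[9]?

after  coin     0     1     2     3     4     5     6     7     8     9    10    11    12    13
          1     1     1     1     1     1     1     1     1     1     1     1     1     1     1
          2     1     1     2     2     3     3     4     4     5     5     6     6     7     7
          4     1     1     2     2     4     4     6     6     9     9    12    12    16    16
          6     1     1     2     2     4     4     7     7    11    11    16    16    23    23

11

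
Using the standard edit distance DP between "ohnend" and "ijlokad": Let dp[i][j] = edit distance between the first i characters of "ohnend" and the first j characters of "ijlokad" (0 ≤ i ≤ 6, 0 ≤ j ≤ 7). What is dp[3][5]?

5

   ''  i  j  l  o  k  a  d
''  0  1  2  3  4  5  6  7
 o  1  1  2  3  3  4  5  6
 h  2  2  2  3  4  4  5  6
 n  3  3  3  3  4  5  5  6
 e  4  4  4  4  4  5  6  6
 n  5  5  5  5  5  5  6  7
 d  6  6  6  6  6  6  6  6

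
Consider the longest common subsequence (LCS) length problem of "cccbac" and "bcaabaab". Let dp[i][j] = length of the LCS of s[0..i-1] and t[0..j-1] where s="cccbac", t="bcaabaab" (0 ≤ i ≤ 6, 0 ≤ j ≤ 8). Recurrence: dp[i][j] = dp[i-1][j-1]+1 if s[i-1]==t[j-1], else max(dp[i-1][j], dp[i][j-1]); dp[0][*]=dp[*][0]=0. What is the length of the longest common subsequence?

   ''  b  c  a  a  b  a  a  b
''  0  0  0  0  0  0  0  0  0
 c  0  0  1  1  1  1  1  1  1
 c  0  0  1  1  1  1  1  1  1
 c  0  0  1  1  1  1  1  1  1
 b  0  1  1  1  1  2  2  2  2
 a  0  1  1  2  2  2  3  3  3
 c  0  1  2  2  2  2  3  3  3

3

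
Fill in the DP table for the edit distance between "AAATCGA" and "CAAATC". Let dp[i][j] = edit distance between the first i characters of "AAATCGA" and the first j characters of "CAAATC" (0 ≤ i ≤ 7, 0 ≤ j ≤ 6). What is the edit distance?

3

   ''  C  A  A  A  T  C
''  0  1  2  3  4  5  6
 A  1  1  1  2  3  4  5
 A  2  2  1  1  2  3  4
 A  3  3  2  1  1  2  3
 T  4  4  3  2  2  1  2
 C  5  4  4  3  3  2  1
 G  6  5  5  4  4  3  2
 A  7  6  5  5  4  4  3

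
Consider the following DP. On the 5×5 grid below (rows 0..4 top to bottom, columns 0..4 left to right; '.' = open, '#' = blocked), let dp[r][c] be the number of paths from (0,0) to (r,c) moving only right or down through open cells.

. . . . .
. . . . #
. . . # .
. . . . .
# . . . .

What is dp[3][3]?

10

r\c   0   1   2   3   4
  0   1   1   1   1   1
  1   1   2   3   4   0
  2   1   3   6   0   0
  3   1   4  10  10  10
  4   0   4  14  24  34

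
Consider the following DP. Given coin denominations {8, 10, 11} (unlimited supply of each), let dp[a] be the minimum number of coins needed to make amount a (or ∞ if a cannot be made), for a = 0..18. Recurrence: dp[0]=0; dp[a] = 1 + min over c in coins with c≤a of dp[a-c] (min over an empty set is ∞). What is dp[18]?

 a  0  1  2  3  4  5  6  7  8  9 10 11 12 13 14 15 16 17 18
dp  0  -  -  -  -  -  -  -  1  -  1  1  -  -  -  -  2  -  2
(- denotes ∞ / unreachable)

2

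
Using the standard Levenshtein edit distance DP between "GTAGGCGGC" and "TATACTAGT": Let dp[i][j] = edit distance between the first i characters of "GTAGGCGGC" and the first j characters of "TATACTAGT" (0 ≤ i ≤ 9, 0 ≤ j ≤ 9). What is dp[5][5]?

4

   ''  T  A  T  A  C  T  A  G  T
''  0  1  2  3  4  5  6  7  8  9
 G  1  1  2  3  4  5  6  7  7  8
 T  2  1  2  2  3  4  5  6  7  7
 A  3  2  1  2  2  3  4  5  6  7
 G  4  3  2  2  3  3  4  5  5  6
 G  5  4  3  3  3  4  4  5  5  6
 C  6  5  4  4  4  3  4  5  6  6
 G  7  6  5  5  5  4  4  5  5  6
 G  8  7  6  6  6  5  5  5  5  6
 C  9  8  7  7  7  6  6  6  6  6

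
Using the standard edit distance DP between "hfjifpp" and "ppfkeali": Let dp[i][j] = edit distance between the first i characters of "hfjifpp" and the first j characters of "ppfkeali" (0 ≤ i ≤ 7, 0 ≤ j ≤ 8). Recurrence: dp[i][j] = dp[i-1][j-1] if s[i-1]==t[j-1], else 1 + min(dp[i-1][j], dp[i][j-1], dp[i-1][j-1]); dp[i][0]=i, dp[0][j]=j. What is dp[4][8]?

   ''  p  p  f  k  e  a  l  i
''  0  1  2  3  4  5  6  7  8
 h  1  1  2  3  4  5  6  7  8
 f  2  2  2  2  3  4  5  6  7
 j  3  3  3  3  3  4  5  6  7
 i  4  4  4  4  4  4  5  6  6
 f  5  5  5  4  5  5  5  6  7
 p  6  5  5  5  5  6  6  6  7
 p  7  6  5  6  6  6  7  7  7

6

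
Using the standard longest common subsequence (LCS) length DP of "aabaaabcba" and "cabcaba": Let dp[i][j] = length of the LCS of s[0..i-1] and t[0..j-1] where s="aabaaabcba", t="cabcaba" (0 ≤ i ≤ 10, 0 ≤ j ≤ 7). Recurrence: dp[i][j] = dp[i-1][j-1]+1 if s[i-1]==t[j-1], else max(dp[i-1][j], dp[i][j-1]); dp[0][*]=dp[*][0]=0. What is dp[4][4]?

2

   ''  c  a  b  c  a  b  a
''  0  0  0  0  0  0  0  0
 a  0  0  1  1  1  1  1  1
 a  0  0  1  1  1  2  2  2
 b  0  0  1  2  2  2  3  3
 a  0  0  1  2  2  3  3  4
 a  0  0  1  2  2  3  3  4
 a  0  0  1  2  2  3  3  4
 b  0  0  1  2  2  3  4  4
 c  0  1  1  2  3  3  4  4
 b  0  1  1  2  3  3  4  4
 a  0  1  2  2  3  4  4  5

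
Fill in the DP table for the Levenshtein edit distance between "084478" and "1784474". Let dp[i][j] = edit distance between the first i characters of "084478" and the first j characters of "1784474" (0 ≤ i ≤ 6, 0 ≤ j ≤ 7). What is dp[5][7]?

   ''  1  7  8  4  4  7  4
''  0  1  2  3  4  5  6  7
 0  1  1  2  3  4  5  6  7
 8  2  2  2  2  3  4  5  6
 4  3  3  3  3  2  3  4  5
 4  4  4  4  4  3  2  3  4
 7  5  5  4  5  4  3  2  3
 8  6  6  5  4  5  4  3  3

3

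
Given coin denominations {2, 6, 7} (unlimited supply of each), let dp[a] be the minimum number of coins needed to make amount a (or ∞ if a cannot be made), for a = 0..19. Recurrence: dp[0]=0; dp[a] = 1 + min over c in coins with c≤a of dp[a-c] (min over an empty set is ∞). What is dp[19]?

3

 a  0  1  2  3  4  5  6  7  8  9 10 11 12 13 14 15 16 17 18 19
dp  0  -  1  -  2  -  1  1  2  2  3  3  2  2  2  3  3  4  3  3
(- denotes ∞ / unreachable)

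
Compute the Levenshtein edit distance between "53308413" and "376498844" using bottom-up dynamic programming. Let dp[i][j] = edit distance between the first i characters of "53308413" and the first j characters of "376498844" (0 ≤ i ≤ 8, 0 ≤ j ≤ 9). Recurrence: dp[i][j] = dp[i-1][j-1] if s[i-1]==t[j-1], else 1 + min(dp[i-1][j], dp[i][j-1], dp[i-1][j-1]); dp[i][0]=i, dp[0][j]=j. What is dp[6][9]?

7

   ''  3  7  6  4  9  8  8  4  4
''  0  1  2  3  4  5  6  7  8  9
 5  1  1  2  3  4  5  6  7  8  9
 3  2  1  2  3  4  5  6  7  8  9
 3  3  2  2  3  4  5  6  7  8  9
 0  4  3  3  3  4  5  6  7  8  9
 8  5  4  4  4  4  5  5  6  7  8
 4  6  5  5  5  4  5  6  6  6  7
 1  7  6  6  6  5  5  6  7  7  7
 3  8  7  7  7  6  6  6  7  8  8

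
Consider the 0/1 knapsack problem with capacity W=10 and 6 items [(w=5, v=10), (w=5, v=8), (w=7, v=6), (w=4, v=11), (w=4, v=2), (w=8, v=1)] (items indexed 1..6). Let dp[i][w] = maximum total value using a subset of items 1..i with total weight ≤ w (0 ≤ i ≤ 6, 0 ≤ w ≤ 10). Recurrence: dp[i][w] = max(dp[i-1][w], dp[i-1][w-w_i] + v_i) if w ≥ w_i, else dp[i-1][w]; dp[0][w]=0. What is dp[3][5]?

i\w   0   1   2   3   4   5   6   7   8   9  10
  0   0   0   0   0   0   0   0   0   0   0   0
  1   0   0   0   0   0  10  10  10  10  10  10
  2   0   0   0   0   0  10  10  10  10  10  18
  3   0   0   0   0   0  10  10  10  10  10  18
  4   0   0   0   0  11  11  11  11  11  21  21
  5   0   0   0   0  11  11  11  11  13  21  21
  6   0   0   0   0  11  11  11  11  13  21  21

10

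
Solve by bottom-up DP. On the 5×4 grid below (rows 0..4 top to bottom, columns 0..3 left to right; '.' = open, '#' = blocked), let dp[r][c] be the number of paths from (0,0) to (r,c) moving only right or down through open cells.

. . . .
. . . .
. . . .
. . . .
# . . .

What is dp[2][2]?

r\c   0   1   2   3
  0   1   1   1   1
  1   1   2   3   4
  2   1   3   6  10
  3   1   4  10  20
  4   0   4  14  34

6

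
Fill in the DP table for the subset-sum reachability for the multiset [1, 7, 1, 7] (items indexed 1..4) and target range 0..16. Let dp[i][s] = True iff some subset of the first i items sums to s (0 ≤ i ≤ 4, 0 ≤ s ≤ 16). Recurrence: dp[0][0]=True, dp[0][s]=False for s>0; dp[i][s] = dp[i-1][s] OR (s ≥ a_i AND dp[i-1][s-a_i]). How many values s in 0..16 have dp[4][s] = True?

i\s   0   1   2   3   4   5   6   7   8   9  10  11  12  13  14  15  16
  0   T   F   F   F   F   F   F   F   F   F   F   F   F   F   F   F   F
  1   T   T   F   F   F   F   F   F   F   F   F   F   F   F   F   F   F
  2   T   T   F   F   F   F   F   T   T   F   F   F   F   F   F   F   F
  3   T   T   T   F   F   F   F   T   T   T   F   F   F   F   F   F   F
  4   T   T   T   F   F   F   F   T   T   T   F   F   F   F   T   T   T

9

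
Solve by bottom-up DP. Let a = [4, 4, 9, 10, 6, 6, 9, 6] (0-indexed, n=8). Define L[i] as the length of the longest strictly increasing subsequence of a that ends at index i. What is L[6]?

3

   i    0    1    2    3    4    5    6    7
a[i]    4    4    9   10    6    6    9    6
L[i]    1    1    2    3    2    2    3    2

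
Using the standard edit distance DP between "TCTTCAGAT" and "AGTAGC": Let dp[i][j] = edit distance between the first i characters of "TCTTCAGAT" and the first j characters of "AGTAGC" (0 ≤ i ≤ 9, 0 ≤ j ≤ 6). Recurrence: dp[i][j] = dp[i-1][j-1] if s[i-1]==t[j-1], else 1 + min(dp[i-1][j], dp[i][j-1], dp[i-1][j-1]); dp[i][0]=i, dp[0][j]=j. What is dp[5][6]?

   ''  A  G  T  A  G  C
''  0  1  2  3  4  5  6
 T  1  1  2  2  3  4  5
 C  2  2  2  3  3  4  4
 T  3  3  3  2  3  4  5
 T  4  4  4  3  3  4  5
 C  5  5  5  4  4  4  4
 A  6  5  6  5  4  5  5
 G  7  6  5  6  5  4  5
 A  8  7  6  6  6  5  5
 T  9  8  7  6  7  6  6

4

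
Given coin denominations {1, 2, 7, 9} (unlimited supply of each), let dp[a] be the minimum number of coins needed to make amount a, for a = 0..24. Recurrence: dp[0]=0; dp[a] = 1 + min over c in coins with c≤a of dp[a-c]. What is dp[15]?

 a  0  1  2  3  4  5  6  7  8  9 10 11 12 13 14 15 16 17 18 19 20 21 22 23 24
dp  0  1  1  2  2  3  3  1  2  1  2  2  3  3  2  3  2  3  2  3  3  3  4  3  4

3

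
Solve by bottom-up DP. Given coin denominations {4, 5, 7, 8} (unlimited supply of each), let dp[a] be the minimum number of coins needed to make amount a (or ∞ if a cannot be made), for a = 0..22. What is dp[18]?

3

 a  0  1  2  3  4  5  6  7  8  9 10 11 12 13 14 15 16 17 18 19 20 21 22
dp  0  -  -  -  1  1  -  1  1  2  2  2  2  2  2  2  2  3  3  3  3  3  3
(- denotes ∞ / unreachable)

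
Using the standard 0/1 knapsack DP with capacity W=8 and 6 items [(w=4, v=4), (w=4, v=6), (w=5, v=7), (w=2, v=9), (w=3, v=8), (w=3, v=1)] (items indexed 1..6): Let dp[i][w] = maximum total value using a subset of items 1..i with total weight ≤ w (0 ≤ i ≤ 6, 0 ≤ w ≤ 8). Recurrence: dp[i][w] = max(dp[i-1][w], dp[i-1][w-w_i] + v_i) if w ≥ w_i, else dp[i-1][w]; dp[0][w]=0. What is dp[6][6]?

17

i\w   0   1   2   3   4   5   6   7   8
  0   0   0   0   0   0   0   0   0   0
  1   0   0   0   0   4   4   4   4   4
  2   0   0   0   0   6   6   6   6  10
  3   0   0   0   0   6   7   7   7  10
  4   0   0   9   9   9   9  15  16  16
  5   0   0   9   9   9  17  17  17  17
  6   0   0   9   9   9  17  17  17  18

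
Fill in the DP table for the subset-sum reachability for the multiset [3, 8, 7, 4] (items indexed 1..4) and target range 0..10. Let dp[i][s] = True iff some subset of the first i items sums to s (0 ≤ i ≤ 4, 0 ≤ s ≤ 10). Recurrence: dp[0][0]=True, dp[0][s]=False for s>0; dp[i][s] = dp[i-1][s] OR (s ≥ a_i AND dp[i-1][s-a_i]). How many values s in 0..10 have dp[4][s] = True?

i\s   0   1   2   3   4   5   6   7   8   9  10
  0   T   F   F   F   F   F   F   F   F   F   F
  1   T   F   F   T   F   F   F   F   F   F   F
  2   T   F   F   T   F   F   F   F   T   F   F
  3   T   F   F   T   F   F   F   T   T   F   T
  4   T   F   F   T   T   F   F   T   T   F   T

6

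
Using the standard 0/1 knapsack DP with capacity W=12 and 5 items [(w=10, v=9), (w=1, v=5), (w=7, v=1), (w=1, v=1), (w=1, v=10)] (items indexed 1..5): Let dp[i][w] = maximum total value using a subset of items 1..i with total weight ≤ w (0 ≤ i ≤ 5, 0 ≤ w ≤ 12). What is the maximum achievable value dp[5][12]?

24

i\w   0   1   2   3   4   5   6   7   8   9  10  11  12
  0   0   0   0   0   0   0   0   0   0   0   0   0   0
  1   0   0   0   0   0   0   0   0   0   0   9   9   9
  2   0   5   5   5   5   5   5   5   5   5   9  14  14
  3   0   5   5   5   5   5   5   5   6   6   9  14  14
  4   0   5   6   6   6   6   6   6   6   7   9  14  15
  5   0  10  15  16  16  16  16  16  16  16  17  19  24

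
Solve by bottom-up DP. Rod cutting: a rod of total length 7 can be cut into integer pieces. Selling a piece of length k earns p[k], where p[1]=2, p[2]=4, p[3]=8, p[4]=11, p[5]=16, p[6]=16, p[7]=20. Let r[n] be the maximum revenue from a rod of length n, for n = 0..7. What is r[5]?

16

   n    0    1    2    3    4    5    6    7
r[n]    0    2    4    8   11   16   18   20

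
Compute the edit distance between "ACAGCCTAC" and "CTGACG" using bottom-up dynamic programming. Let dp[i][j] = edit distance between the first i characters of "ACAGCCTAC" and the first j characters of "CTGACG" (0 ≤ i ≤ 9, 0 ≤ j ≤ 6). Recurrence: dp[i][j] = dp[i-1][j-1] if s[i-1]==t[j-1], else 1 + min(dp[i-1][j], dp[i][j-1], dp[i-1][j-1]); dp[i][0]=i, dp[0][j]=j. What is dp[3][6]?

4

   ''  C  T  G  A  C  G
''  0  1  2  3  4  5  6
 A  1  1  2  3  3  4  5
 C  2  1  2  3  4  3  4
 A  3  2  2  3  3  4  4
 G  4  3  3  2  3  4  4
 C  5  4  4  3  3  3  4
 C  6  5  5  4  4  3  4
 T  7  6  5  5  5  4  4
 A  8  7  6  6  5  5  5
 C  9  8  7  7  6  5  6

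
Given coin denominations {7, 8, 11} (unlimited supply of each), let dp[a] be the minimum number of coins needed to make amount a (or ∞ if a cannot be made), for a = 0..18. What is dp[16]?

 a  0  1  2  3  4  5  6  7  8  9 10 11 12 13 14 15 16 17 18
dp  0  -  -  -  -  -  -  1  1  -  -  1  -  -  2  2  2  -  2
(- denotes ∞ / unreachable)

2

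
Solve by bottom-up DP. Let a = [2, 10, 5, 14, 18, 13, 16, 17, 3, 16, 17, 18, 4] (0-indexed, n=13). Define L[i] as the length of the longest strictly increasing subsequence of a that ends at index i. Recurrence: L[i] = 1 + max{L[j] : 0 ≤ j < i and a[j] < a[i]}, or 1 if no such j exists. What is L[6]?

4

   i    0    1    2    3    4    5    6    7    8    9   10   11   12
a[i]    2   10    5   14   18   13   16   17    3   16   17   18    4
L[i]    1    2    2    3    4    3    4    5    2    4    5    6    3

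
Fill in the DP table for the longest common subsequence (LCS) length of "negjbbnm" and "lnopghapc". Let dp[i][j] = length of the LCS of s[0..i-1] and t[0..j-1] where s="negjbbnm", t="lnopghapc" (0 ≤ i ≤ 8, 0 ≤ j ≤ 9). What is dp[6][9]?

   ''  l  n  o  p  g  h  a  p  c
''  0  0  0  0  0  0  0  0  0  0
 n  0  0  1  1  1  1  1  1  1  1
 e  0  0  1  1  1  1  1  1  1  1
 g  0  0  1  1  1  2  2  2  2  2
 j  0  0  1  1  1  2  2  2  2  2
 b  0  0  1  1  1  2  2  2  2  2
 b  0  0  1  1  1  2  2  2  2  2
 n  0  0  1  1  1  2  2  2  2  2
 m  0  0  1  1  1  2  2  2  2  2

2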